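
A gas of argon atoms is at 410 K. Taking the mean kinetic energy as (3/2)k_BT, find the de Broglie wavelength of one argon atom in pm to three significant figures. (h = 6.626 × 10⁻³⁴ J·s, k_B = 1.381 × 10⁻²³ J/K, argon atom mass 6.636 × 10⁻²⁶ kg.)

λ = 19.7 pm

KE = (3/2)k_BT = 1.5 × 1.381 × 10⁻²³ × 410 = 8.493 × 10⁻²¹ J.
p = √(2mKE) = √(2 × 6.636 × 10⁻²⁶ × 8.493 × 10⁻²¹) = 3.357 × 10⁻²³ kg·m/s.
λ = h/p = 1.97 × 10⁻¹¹ m = 19.7 pm.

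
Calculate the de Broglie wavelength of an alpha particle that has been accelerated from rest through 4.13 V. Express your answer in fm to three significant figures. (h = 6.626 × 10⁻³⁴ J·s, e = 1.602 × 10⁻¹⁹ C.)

KE = 2eV = 2 × 1.602 × 10⁻¹⁹ × 4.130 = 1.323 × 10⁻¹⁸ J.
p = √(2mKE) = √(2 × 6.645 × 10⁻²⁷ × 1.323 × 10⁻¹⁸) = 1.326 × 10⁻²² kg·m/s.
λ = h/p = 6.626 × 10⁻³⁴ / 1.326 × 10⁻²² = 5.00 × 10⁻¹² m = 5000 fm.

λ = 5000 fm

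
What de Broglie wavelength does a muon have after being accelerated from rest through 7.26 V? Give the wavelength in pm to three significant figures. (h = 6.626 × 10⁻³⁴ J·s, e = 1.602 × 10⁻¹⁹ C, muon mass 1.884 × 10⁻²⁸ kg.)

λ = 31.7 pm

KE = eV = 1.602 × 10⁻¹⁹ × 7.260 = 1.163 × 10⁻¹⁸ J.
p = √(2mKE) = √(2 × 1.884 × 10⁻²⁸ × 1.163 × 10⁻¹⁸) = 2.093 × 10⁻²³ kg·m/s.
λ = h/p = 6.626 × 10⁻³⁴ / 2.093 × 10⁻²³ = 3.17 × 10⁻¹¹ m = 31.7 pm.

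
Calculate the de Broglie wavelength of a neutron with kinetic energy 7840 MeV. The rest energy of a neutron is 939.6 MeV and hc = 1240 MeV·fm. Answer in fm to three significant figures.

Total energy E = KE + m₀c² = 7840 + 939.6 = 8779.6 MeV.
(pc)² = E² − (m₀c²)² = (8779.6)² − (939.6)² = 7.620 × 10⁷ MeV², so pc = 8729 MeV.
λ = hc/(pc) = 1240 MeV·fm / 8729 MeV = 0.142 fm.

λ = 0.142 fm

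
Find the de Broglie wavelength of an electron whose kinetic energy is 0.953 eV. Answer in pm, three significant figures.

KE = 0.953 eV = 1.527 × 10⁻¹⁹ J.
p = √(2mKE) = √(2 × 9.109 × 10⁻³¹ × 1.527 × 10⁻¹⁹) = 5.274 × 10⁻²⁵ kg·m/s.
λ = h/p = 6.626 × 10⁻³⁴ / 5.274 × 10⁻²⁵ = 1.26 × 10⁻⁹ m = 1260 pm.

λ = 1260 pm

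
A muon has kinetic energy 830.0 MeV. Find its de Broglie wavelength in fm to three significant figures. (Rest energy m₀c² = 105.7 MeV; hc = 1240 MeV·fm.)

λ = 1.33 fm

Total energy E = KE + m₀c² = 830.0 + 105.7 = 935.7 MeV.
(pc)² = E² − (m₀c²)² = (935.7)² − (105.7)² = 8.644 × 10⁵ MeV², so pc = 929.7 MeV.
λ = hc/(pc) = 1240 MeV·fm / 929.7 MeV = 1.33 fm.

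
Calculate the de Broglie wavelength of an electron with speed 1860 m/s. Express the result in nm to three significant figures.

λ = 391 nm

p = mv = 9.109 × 10⁻³¹ × 1860 = 1.694 × 10⁻²⁷ kg·m/s.
λ = h/p = 6.626 × 10⁻³⁴ / 1.694 × 10⁻²⁷ = 3.91 × 10⁻⁷ m = 391 nm.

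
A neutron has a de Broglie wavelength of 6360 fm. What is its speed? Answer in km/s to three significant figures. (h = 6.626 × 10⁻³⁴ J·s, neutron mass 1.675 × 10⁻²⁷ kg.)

p = h/λ = 6.626 × 10⁻³⁴ / 6.360 × 10⁻¹² = 1.042 × 10⁻²² kg·m/s.
v = p/m = 1.042 × 10⁻²² / 1.675 × 10⁻²⁷ = 6.22 × 10⁴ m/s = 62.2 km/s.

v = 62.2 km/s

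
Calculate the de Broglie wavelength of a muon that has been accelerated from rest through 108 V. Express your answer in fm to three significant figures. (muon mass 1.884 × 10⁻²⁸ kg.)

KE = eV = 1.602 × 10⁻¹⁹ × 108.0 = 1.730 × 10⁻¹⁷ J.
p = √(2mKE) = √(2 × 1.884 × 10⁻²⁸ × 1.730 × 10⁻¹⁷) = 8.074 × 10⁻²³ kg·m/s.
λ = h/p = 6.626 × 10⁻³⁴ / 8.074 × 10⁻²³ = 8.21 × 10⁻¹² m = 8210 fm.

λ = 8210 fm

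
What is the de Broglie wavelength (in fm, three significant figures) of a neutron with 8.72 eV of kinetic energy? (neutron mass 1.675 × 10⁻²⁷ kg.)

KE = 8.72 eV = 1.397 × 10⁻¹⁸ J.
p = √(2mKE) = √(2 × 1.675 × 10⁻²⁷ × 1.397 × 10⁻¹⁸) = 6.841 × 10⁻²³ kg·m/s.
λ = h/p = 6.626 × 10⁻³⁴ / 6.841 × 10⁻²³ = 9.69 × 10⁻¹² m = 9690 fm.

λ = 9690 fm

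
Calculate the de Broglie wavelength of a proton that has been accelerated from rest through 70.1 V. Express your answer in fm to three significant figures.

λ = 3420 fm

KE = eV = 1.602 × 10⁻¹⁹ × 70.10 = 1.123 × 10⁻¹⁷ J.
p = √(2mKE) = √(2 × 1.673 × 10⁻²⁷ × 1.123 × 10⁻¹⁷) = 1.938 × 10⁻²² kg·m/s.
λ = h/p = 6.626 × 10⁻³⁴ / 1.938 × 10⁻²² = 3.42 × 10⁻¹² m = 3420 fm.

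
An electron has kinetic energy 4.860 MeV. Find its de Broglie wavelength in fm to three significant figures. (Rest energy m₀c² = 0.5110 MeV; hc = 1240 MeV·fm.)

λ = 232 fm

Total energy E = KE + m₀c² = 4.860 + 0.5110 = 5.3710 MeV.
(pc)² = E² − (m₀c²)² = (5.3710)² − (0.5110)² = 28.59 MeV², so pc = 5.347 MeV.
λ = hc/(pc) = 1240 MeV·fm / 5.347 MeV = 232 fm.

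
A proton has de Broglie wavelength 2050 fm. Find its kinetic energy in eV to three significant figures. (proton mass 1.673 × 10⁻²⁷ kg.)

KE = 195 eV

p = h/λ = 6.626 × 10⁻³⁴ / 2.050 × 10⁻¹² = 3.232 × 10⁻²² kg·m/s.
KE = p²/(2m) = (3.232 × 10⁻²²)² / (2 × 1.673 × 10⁻²⁷) = 3.122 × 10⁻¹⁷ J = 195 eV.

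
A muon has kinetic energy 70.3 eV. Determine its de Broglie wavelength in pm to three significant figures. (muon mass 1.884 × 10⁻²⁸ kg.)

KE = 70.3 eV = 1.126 × 10⁻¹⁷ J.
p = √(2mKE) = √(2 × 1.884 × 10⁻²⁸ × 1.126 × 10⁻¹⁷) = 6.514 × 10⁻²³ kg·m/s.
λ = h/p = 6.626 × 10⁻³⁴ / 6.514 × 10⁻²³ = 1.02 × 10⁻¹¹ m = 10.2 pm.

λ = 10.2 pm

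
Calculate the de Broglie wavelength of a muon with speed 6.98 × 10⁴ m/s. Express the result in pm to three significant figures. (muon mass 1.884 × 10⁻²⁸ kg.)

p = mv = 1.884 × 10⁻²⁸ × 6.98 × 10⁴ = 1.315 × 10⁻²³ kg·m/s.
λ = h/p = 6.626 × 10⁻³⁴ / 1.315 × 10⁻²³ = 5.04 × 10⁻¹¹ m = 50.4 pm.

λ = 50.4 pm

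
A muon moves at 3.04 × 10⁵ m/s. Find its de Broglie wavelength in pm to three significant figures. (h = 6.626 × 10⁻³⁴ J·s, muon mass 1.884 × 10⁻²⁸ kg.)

λ = 11.6 pm

p = mv = 1.884 × 10⁻²⁸ × 3.04 × 10⁵ = 5.727 × 10⁻²³ kg·m/s.
λ = h/p = 6.626 × 10⁻³⁴ / 5.727 × 10⁻²³ = 1.16 × 10⁻¹¹ m = 11.6 pm.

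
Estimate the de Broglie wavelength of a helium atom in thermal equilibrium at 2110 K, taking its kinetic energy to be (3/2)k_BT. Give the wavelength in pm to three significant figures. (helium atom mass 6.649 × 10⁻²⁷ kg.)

KE = (3/2)k_BT = 1.5 × 1.381 × 10⁻²³ × 2110 = 4.371 × 10⁻²⁰ J.
p = √(2mKE) = √(2 × 6.649 × 10⁻²⁷ × 4.371 × 10⁻²⁰) = 2.411 × 10⁻²³ kg·m/s.
λ = h/p = 2.75 × 10⁻¹¹ m = 27.5 pm.

λ = 27.5 pm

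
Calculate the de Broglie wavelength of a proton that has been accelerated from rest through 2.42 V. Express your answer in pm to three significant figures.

λ = 18.4 pm

KE = eV = 1.602 × 10⁻¹⁹ × 2.420 = 3.877 × 10⁻¹⁹ J.
p = √(2mKE) = √(2 × 1.673 × 10⁻²⁷ × 3.877 × 10⁻¹⁹) = 3.602 × 10⁻²³ kg·m/s.
λ = h/p = 6.626 × 10⁻³⁴ / 3.602 × 10⁻²³ = 1.84 × 10⁻¹¹ m = 18.4 pm.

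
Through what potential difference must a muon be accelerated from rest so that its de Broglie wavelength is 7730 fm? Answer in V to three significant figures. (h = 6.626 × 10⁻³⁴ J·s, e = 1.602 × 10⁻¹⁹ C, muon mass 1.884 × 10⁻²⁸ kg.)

p = h/λ = 6.626 × 10⁻³⁴ / 7.730 × 10⁻¹² = 8.572 × 10⁻²³ kg·m/s.
KE = p²/(2m) = 1.950 × 10⁻¹⁷ J.
V = KE/e = 1.950 × 10⁻¹⁷ / (1.602 × 10⁻¹⁹) = 122 V.

V = 122 V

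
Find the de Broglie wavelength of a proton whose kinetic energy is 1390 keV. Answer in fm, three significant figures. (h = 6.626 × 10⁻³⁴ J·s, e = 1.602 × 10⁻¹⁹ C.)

KE = 1390 keV = 2.227 × 10⁻¹³ J.
p = √(2mKE) = √(2 × 1.673 × 10⁻²⁷ × 2.227 × 10⁻¹³) = 2.730 × 10⁻²⁰ kg·m/s.
λ = h/p = 6.626 × 10⁻³⁴ / 2.730 × 10⁻²⁰ = 2.43 × 10⁻¹⁴ m = 24.3 fm.

λ = 24.3 fm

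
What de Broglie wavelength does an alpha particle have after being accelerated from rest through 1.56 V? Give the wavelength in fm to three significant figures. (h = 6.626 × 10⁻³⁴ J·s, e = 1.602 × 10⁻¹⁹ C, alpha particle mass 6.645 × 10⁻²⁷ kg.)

λ = 8130 fm

KE = 2eV = 2 × 1.602 × 10⁻¹⁹ × 1.560 = 4.998 × 10⁻¹⁹ J.
p = √(2mKE) = √(2 × 6.645 × 10⁻²⁷ × 4.998 × 10⁻¹⁹) = 8.150 × 10⁻²³ kg·m/s.
λ = h/p = 6.626 × 10⁻³⁴ / 8.150 × 10⁻²³ = 8.13 × 10⁻¹² m = 8130 fm.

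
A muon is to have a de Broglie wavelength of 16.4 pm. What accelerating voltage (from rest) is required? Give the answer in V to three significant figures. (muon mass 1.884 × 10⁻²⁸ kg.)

p = h/λ = 6.626 × 10⁻³⁴ / 1.640 × 10⁻¹¹ = 4.040 × 10⁻²³ kg·m/s.
KE = p²/(2m) = 4.332 × 10⁻¹⁸ J.
V = KE/e = 4.332 × 10⁻¹⁸ / (1.602 × 10⁻¹⁹) = 27.0 V.

V = 27.0 V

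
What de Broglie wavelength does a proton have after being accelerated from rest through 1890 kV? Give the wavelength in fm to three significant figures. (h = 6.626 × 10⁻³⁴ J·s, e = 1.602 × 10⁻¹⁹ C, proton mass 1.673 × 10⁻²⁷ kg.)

λ = 20.8 fm

KE = eV = 1.602 × 10⁻¹⁹ × 1.890 × 10⁶ = 3.028 × 10⁻¹³ J.
p = √(2mKE) = √(2 × 1.673 × 10⁻²⁷ × 3.028 × 10⁻¹³) = 3.183 × 10⁻²⁰ kg·m/s.
λ = h/p = 6.626 × 10⁻³⁴ / 3.183 × 10⁻²⁰ = 2.08 × 10⁻¹⁴ m = 20.8 fm.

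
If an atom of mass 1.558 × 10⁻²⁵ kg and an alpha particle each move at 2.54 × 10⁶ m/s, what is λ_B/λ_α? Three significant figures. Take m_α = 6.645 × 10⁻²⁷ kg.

λ_B/λ_α = 0.0427

At fixed v, p = mv so λ = h/(mv) ∝ 1/m.
λ_B/λ_α = m_α/m_B = 6.645 × 10⁻²⁷/1.558 × 10⁻²⁵ = 0.0427.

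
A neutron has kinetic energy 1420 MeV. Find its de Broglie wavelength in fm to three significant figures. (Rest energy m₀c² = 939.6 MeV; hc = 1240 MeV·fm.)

λ = 0.573 fm

Total energy E = KE + m₀c² = 1420 + 939.6 = 2359.6 MeV.
(pc)² = E² − (m₀c²)² = (2359.6)² − (939.6)² = 4.685 × 10⁶ MeV², so pc = 2164 MeV.
λ = hc/(pc) = 1240 MeV·fm / 2164 MeV = 0.573 fm.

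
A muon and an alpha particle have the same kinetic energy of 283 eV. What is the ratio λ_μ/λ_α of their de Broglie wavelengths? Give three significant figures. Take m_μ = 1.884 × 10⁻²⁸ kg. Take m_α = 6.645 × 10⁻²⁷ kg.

At fixed KE, p = √(2mKE) so λ = h/p ∝ 1/√m.
λ_μ/λ_α = √(m_α/m_μ) = √(6.645 × 10⁻²⁷/1.884 × 10⁻²⁸) = √(35.27) = 5.94.

λ_μ/λ_α = 5.94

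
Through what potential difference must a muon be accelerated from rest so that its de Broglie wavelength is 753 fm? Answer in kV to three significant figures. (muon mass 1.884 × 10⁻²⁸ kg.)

V = 12.8 kV

p = h/λ = 6.626 × 10⁻³⁴ / 7.530 × 10⁻¹³ = 8.799 × 10⁻²² kg·m/s.
KE = p²/(2m) = 2.055 × 10⁻¹⁵ J.
V = KE/e = 2.055 × 10⁻¹⁵ / (1.602 × 10⁻¹⁹) = 12.8 kV.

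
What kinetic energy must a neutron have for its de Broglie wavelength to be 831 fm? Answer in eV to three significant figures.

KE = 1180 eV

p = h/λ = 6.626 × 10⁻³⁴ / 8.310 × 10⁻¹³ = 7.974 × 10⁻²² kg·m/s.
KE = p²/(2m) = (7.974 × 10⁻²²)² / (2 × 1.675 × 10⁻²⁷) = 1.898 × 10⁻¹⁶ J = 1180 eV.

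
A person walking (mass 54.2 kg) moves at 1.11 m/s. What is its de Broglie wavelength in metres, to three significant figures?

p = mv = 54.2 × 1.11 = 6.016 × 10¹ kg·m/s.
λ = h/p = 6.626 × 10⁻³⁴ / 6.016 × 10¹ = 1.10 × 10⁻³⁵ m.

λ = 1.10 × 10⁻³⁵ m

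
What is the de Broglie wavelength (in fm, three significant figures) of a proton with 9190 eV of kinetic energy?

λ = 299 fm

KE = 9190 eV = 1.472 × 10⁻¹⁵ J.
p = √(2mKE) = √(2 × 1.673 × 10⁻²⁷ × 1.472 × 10⁻¹⁵) = 2.219 × 10⁻²¹ kg·m/s.
λ = h/p = 6.626 × 10⁻³⁴ / 2.219 × 10⁻²¹ = 2.99 × 10⁻¹³ m = 299 fm.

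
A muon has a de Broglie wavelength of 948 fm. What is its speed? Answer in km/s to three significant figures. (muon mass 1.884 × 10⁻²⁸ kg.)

p = h/λ = 6.626 × 10⁻³⁴ / 9.480 × 10⁻¹³ = 6.989 × 10⁻²² kg·m/s.
v = p/m = 6.989 × 10⁻²² / 1.884 × 10⁻²⁸ = 3.71 × 10⁶ m/s = 3710 km/s.

v = 3710 km/s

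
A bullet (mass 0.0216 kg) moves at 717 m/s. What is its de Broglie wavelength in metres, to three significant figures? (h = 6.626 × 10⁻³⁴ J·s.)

p = mv = 0.0216 × 717 = 1.549 × 10¹ kg·m/s.
λ = h/p = 6.626 × 10⁻³⁴ / 1.549 × 10¹ = 4.28 × 10⁻³⁵ m.

λ = 4.28 × 10⁻³⁵ m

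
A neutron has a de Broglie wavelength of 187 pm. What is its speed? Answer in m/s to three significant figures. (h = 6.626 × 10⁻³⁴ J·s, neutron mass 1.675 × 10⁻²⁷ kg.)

v = 2120 m/s

p = h/λ = 6.626 × 10⁻³⁴ / 1.870 × 10⁻¹⁰ = 3.543 × 10⁻²⁴ kg·m/s.
v = p/m = 3.543 × 10⁻²⁴ / 1.675 × 10⁻²⁷ = 2.12 × 10³ m/s = 2120 m/s.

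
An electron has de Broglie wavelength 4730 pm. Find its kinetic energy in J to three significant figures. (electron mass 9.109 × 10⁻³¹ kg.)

p = h/λ = 6.626 × 10⁻³⁴ / 4.730 × 10⁻⁹ = 1.401 × 10⁻²⁵ kg·m/s.
KE = p²/(2m) = (1.401 × 10⁻²⁵)² / (2 × 9.109 × 10⁻³¹) = 1.077 × 10⁻²⁰ J = 1.08 × 10⁻²⁰ J.

KE = 1.08 × 10⁻²⁰ J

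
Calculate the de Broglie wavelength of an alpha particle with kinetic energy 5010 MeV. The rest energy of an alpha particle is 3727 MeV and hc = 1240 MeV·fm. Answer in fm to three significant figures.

λ = 0.157 fm

Total energy E = KE + m₀c² = 5010 + 3727 = 8737 MeV.
(pc)² = E² − (m₀c²)² = (8737)² − (3727)² = 6.244 × 10⁷ MeV², so pc = 7902 MeV.
λ = hc/(pc) = 1240 MeV·fm / 7902 MeV = 0.157 fm.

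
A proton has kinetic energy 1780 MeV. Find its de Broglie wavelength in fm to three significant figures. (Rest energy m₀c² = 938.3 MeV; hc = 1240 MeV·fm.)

Total energy E = KE + m₀c² = 1780 + 938.3 = 2718.3 MeV.
(pc)² = E² − (m₀c²)² = (2718.3)² − (938.3)² = 6.509 × 10⁶ MeV², so pc = 2551 MeV.
λ = hc/(pc) = 1240 MeV·fm / 2551 MeV = 0.486 fm.

λ = 0.486 fm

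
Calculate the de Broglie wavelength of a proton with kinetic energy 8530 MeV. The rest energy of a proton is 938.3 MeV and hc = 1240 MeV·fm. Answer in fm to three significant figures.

λ = 0.132 fm

Total energy E = KE + m₀c² = 8530 + 938.3 = 9468.3 MeV.
(pc)² = E² − (m₀c²)² = (9468.3)² − (938.3)² = 8.877 × 10⁷ MeV², so pc = 9422 MeV.
λ = hc/(pc) = 1240 MeV·fm / 9422 MeV = 0.132 fm.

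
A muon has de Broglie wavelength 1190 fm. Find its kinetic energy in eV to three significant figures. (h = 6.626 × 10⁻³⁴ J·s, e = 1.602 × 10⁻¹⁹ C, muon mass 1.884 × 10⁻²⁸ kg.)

p = h/λ = 6.626 × 10⁻³⁴ / 1.190 × 10⁻¹² = 5.568 × 10⁻²² kg·m/s.
KE = p²/(2m) = (5.568 × 10⁻²²)² / (2 × 1.884 × 10⁻²⁸) = 8.228 × 10⁻¹⁶ J = 5140 eV.

KE = 5140 eV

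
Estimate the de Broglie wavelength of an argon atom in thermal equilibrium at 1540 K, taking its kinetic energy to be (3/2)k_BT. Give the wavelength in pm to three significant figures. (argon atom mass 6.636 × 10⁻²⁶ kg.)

KE = (3/2)k_BT = 1.5 × 1.381 × 10⁻²³ × 1540 = 3.190 × 10⁻²⁰ J.
p = √(2mKE) = √(2 × 6.636 × 10⁻²⁶ × 3.190 × 10⁻²⁰) = 6.507 × 10⁻²³ kg·m/s.
λ = h/p = 1.02 × 10⁻¹¹ m = 10.2 pm.

λ = 10.2 pm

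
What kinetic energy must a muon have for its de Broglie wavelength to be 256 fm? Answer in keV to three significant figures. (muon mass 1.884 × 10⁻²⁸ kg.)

p = h/λ = 6.626 × 10⁻³⁴ / 2.560 × 10⁻¹³ = 2.588 × 10⁻²¹ kg·m/s.
KE = p²/(2m) = (2.588 × 10⁻²¹)² / (2 × 1.884 × 10⁻²⁸) = 1.778 × 10⁻¹⁴ J = 111 keV.

KE = 111 keV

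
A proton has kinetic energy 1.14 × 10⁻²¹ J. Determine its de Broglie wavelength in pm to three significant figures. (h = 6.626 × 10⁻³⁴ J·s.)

λ = 339 pm

p = √(2mKE) = √(2 × 1.673 × 10⁻²⁷ × 1.140 × 10⁻²¹) = 1.953 × 10⁻²⁴ kg·m/s.
λ = h/p = 6.626 × 10⁻³⁴ / 1.953 × 10⁻²⁴ = 3.39 × 10⁻¹⁰ m = 339 pm.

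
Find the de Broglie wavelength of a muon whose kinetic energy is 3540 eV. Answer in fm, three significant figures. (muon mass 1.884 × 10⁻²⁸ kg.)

λ = 1430 fm

KE = 3540 eV = 5.671 × 10⁻¹⁶ J.
p = √(2mKE) = √(2 × 1.884 × 10⁻²⁸ × 5.671 × 10⁻¹⁶) = 4.623 × 10⁻²² kg·m/s.
λ = h/p = 6.626 × 10⁻³⁴ / 4.623 × 10⁻²² = 1.43 × 10⁻¹² m = 1430 fm.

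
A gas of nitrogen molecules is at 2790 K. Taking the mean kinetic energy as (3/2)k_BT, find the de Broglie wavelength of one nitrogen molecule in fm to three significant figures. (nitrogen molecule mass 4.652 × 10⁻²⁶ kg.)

KE = (3/2)k_BT = 1.5 × 1.381 × 10⁻²³ × 2790 = 5.779 × 10⁻²⁰ J.
p = √(2mKE) = √(2 × 4.652 × 10⁻²⁶ × 5.779 × 10⁻²⁰) = 7.333 × 10⁻²³ kg·m/s.
λ = h/p = 9.04 × 10⁻¹² m = 9040 fm.

λ = 9040 fm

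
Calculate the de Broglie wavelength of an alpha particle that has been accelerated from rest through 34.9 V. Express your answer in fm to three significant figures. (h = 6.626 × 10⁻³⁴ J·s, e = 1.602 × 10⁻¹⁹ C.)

KE = 2eV = 2 × 1.602 × 10⁻¹⁹ × 34.90 = 1.118 × 10⁻¹⁷ J.
p = √(2mKE) = √(2 × 6.645 × 10⁻²⁷ × 1.118 × 10⁻¹⁷) = 3.855 × 10⁻²² kg·m/s.
λ = h/p = 6.626 × 10⁻³⁴ / 3.855 × 10⁻²² = 1.72 × 10⁻¹² m = 1720 fm.

λ = 1720 fm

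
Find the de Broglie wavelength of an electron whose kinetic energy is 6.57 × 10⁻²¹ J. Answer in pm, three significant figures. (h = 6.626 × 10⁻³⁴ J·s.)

λ = 6060 pm

p = √(2mKE) = √(2 × 9.109 × 10⁻³¹ × 6.570 × 10⁻²¹) = 1.094 × 10⁻²⁵ kg·m/s.
λ = h/p = 6.626 × 10⁻³⁴ / 1.094 × 10⁻²⁵ = 6.06 × 10⁻⁹ m = 6060 pm.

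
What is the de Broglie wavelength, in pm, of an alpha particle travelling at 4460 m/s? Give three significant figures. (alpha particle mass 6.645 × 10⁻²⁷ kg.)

λ = 22.4 pm

p = mv = 6.645 × 10⁻²⁷ × 4460 = 2.964 × 10⁻²³ kg·m/s.
λ = h/p = 6.626 × 10⁻³⁴ / 2.964 × 10⁻²³ = 2.24 × 10⁻¹¹ m = 22.4 pm.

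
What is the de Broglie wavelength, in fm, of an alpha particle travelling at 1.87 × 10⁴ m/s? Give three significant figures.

λ = 5330 fm

p = mv = 6.645 × 10⁻²⁷ × 1.87 × 10⁴ = 1.243 × 10⁻²² kg·m/s.
λ = h/p = 6.626 × 10⁻³⁴ / 1.243 × 10⁻²² = 5.33 × 10⁻¹² m = 5330 fm.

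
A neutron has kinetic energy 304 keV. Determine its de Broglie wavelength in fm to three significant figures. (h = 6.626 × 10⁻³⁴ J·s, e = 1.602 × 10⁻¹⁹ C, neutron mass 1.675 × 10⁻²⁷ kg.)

λ = 51.9 fm

KE = 304 keV = 4.870 × 10⁻¹⁴ J.
p = √(2mKE) = √(2 × 1.675 × 10⁻²⁷ × 4.870 × 10⁻¹⁴) = 1.277 × 10⁻²⁰ kg·m/s.
λ = h/p = 6.626 × 10⁻³⁴ / 1.277 × 10⁻²⁰ = 5.19 × 10⁻¹⁴ m = 51.9 fm.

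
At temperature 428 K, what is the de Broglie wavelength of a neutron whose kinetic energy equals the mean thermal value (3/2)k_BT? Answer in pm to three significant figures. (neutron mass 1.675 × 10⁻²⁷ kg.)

λ = 122 pm

KE = (3/2)k_BT = 1.5 × 1.381 × 10⁻²³ × 428 = 8.866 × 10⁻²¹ J.
p = √(2mKE) = √(2 × 1.675 × 10⁻²⁷ × 8.866 × 10⁻²¹) = 5.450 × 10⁻²⁴ kg·m/s.
λ = h/p = 1.22 × 10⁻¹⁰ m = 122 pm.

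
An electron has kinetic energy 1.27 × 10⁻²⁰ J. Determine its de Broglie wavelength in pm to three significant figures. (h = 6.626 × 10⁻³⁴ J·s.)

λ = 4360 pm

p = √(2mKE) = √(2 × 9.109 × 10⁻³¹ × 1.270 × 10⁻²⁰) = 1.521 × 10⁻²⁵ kg·m/s.
λ = h/p = 6.626 × 10⁻³⁴ / 1.521 × 10⁻²⁵ = 4.36 × 10⁻⁹ m = 4360 pm.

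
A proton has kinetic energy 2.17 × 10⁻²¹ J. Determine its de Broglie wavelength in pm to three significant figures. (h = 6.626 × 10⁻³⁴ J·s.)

λ = 246 pm

p = √(2mKE) = √(2 × 1.673 × 10⁻²⁷ × 2.170 × 10⁻²¹) = 2.695 × 10⁻²⁴ kg·m/s.
λ = h/p = 6.626 × 10⁻³⁴ / 2.695 × 10⁻²⁴ = 2.46 × 10⁻¹⁰ m = 246 pm.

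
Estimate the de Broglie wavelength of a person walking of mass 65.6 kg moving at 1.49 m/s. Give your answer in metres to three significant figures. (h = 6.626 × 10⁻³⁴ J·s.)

p = mv = 65.6 × 1.49 = 9.774 × 10¹ kg·m/s.
λ = h/p = 6.626 × 10⁻³⁴ / 9.774 × 10¹ = 6.78 × 10⁻³⁶ m.

λ = 6.78 × 10⁻³⁶ m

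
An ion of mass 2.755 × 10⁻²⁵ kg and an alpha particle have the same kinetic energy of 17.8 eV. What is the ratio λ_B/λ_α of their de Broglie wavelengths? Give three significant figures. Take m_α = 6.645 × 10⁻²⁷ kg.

λ_B/λ_α = 0.155

At fixed KE, p = √(2mKE) so λ = h/p ∝ 1/√m.
λ_B/λ_α = √(m_α/m_B) = √(6.645 × 10⁻²⁷/2.755 × 10⁻²⁵) = √(0.02412) = 0.155.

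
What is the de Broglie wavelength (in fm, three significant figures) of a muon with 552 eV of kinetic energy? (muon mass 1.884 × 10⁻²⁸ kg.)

λ = 3630 fm

KE = 552 eV = 8.843 × 10⁻¹⁷ J.
p = √(2mKE) = √(2 × 1.884 × 10⁻²⁸ × 8.843 × 10⁻¹⁷) = 1.825 × 10⁻²² kg·m/s.
λ = h/p = 6.626 × 10⁻³⁴ / 1.825 × 10⁻²² = 3.63 × 10⁻¹² m = 3630 fm.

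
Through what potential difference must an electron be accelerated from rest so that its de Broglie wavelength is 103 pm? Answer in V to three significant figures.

p = h/λ = 6.626 × 10⁻³⁴ / 1.030 × 10⁻¹⁰ = 6.433 × 10⁻²⁴ kg·m/s.
KE = p²/(2m) = 2.272 × 10⁻¹⁷ J.
V = KE/e = 2.272 × 10⁻¹⁷ / (1.602 × 10⁻¹⁹) = 142 V.

V = 142 V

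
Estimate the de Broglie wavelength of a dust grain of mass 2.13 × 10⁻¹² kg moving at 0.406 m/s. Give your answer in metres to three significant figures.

λ = 7.66 × 10⁻²² m

p = mv = 2.13 × 10⁻¹² × 0.406 = 8.648 × 10⁻¹³ kg·m/s.
λ = h/p = 6.626 × 10⁻³⁴ / 8.648 × 10⁻¹³ = 7.66 × 10⁻²² m.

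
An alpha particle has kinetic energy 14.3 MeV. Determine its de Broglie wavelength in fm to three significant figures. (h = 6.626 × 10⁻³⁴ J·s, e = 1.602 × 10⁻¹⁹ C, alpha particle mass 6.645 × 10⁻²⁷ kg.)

KE = 14.3 MeV = 2.291 × 10⁻¹² J.
p = √(2mKE) = √(2 × 6.645 × 10⁻²⁷ × 2.291 × 10⁻¹²) = 1.745 × 10⁻¹⁹ kg·m/s.
λ = h/p = 6.626 × 10⁻³⁴ / 1.745 × 10⁻¹⁹ = 3.80 × 10⁻¹⁵ m = 3.80 fm.

λ = 3.80 fm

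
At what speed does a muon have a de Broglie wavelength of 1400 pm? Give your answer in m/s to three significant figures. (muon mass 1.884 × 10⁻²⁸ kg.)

p = h/λ = 6.626 × 10⁻³⁴ / 1.400 × 10⁻⁹ = 4.733 × 10⁻²⁵ kg·m/s.
v = p/m = 4.733 × 10⁻²⁵ / 1.884 × 10⁻²⁸ = 2.51 × 10³ m/s = 2510 m/s.

v = 2510 m/s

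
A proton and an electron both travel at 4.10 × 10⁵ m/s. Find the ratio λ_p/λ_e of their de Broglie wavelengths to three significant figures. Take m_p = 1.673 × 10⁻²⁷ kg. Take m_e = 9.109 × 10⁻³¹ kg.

At fixed v, p = mv so λ = h/(mv) ∝ 1/m.
λ_p/λ_e = m_e/m_p = 9.109 × 10⁻³¹/1.673 × 10⁻²⁷ = 5.44 × 10⁻⁴.

λ_p/λ_e = 5.44 × 10⁻⁴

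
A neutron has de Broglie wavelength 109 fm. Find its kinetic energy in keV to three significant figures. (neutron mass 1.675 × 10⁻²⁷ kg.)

p = h/λ = 6.626 × 10⁻³⁴ / 1.090 × 10⁻¹³ = 6.079 × 10⁻²¹ kg·m/s.
KE = p²/(2m) = (6.079 × 10⁻²¹)² / (2 × 1.675 × 10⁻²⁷) = 1.103 × 10⁻¹⁴ J = 68.9 keV.

KE = 68.9 keV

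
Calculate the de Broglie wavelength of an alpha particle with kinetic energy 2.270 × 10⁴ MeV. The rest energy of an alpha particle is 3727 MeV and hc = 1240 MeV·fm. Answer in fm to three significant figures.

λ = 0.0474 fm

Total energy E = KE + m₀c² = 2.270 × 10⁴ + 3727 = 26427 MeV.
(pc)² = E² − (m₀c²)² = (26427)² − (3727)² = 6.845 × 10⁸ MeV², so pc = 2.616 × 10⁴ MeV.
λ = hc/(pc) = 1240 MeV·fm / 2.616 × 10⁴ MeV = 0.0474 fm.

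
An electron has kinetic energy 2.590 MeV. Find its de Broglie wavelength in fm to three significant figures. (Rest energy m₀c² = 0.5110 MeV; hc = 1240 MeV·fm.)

Total energy E = KE + m₀c² = 2.590 + 0.5110 = 3.1010 MeV.
(pc)² = E² − (m₀c²)² = (3.1010)² − (0.5110)² = 9.355 MeV², so pc = 3.059 MeV.
λ = hc/(pc) = 1240 MeV·fm / 3.059 MeV = 405 fm.

λ = 405 fm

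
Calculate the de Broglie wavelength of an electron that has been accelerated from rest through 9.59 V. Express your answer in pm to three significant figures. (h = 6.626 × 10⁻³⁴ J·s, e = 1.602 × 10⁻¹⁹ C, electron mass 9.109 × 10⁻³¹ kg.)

λ = 396 pm

KE = eV = 1.602 × 10⁻¹⁹ × 9.590 = 1.536 × 10⁻¹⁸ J.
p = √(2mKE) = √(2 × 9.109 × 10⁻³¹ × 1.536 × 10⁻¹⁸) = 1.673 × 10⁻²⁴ kg·m/s.
λ = h/p = 6.626 × 10⁻³⁴ / 1.673 × 10⁻²⁴ = 3.96 × 10⁻¹⁰ m = 396 pm.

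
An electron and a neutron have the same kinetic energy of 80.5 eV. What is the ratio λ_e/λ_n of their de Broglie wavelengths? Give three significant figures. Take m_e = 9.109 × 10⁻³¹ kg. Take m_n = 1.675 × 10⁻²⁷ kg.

λ_e/λ_n = 42.9

At fixed KE, p = √(2mKE) so λ = h/p ∝ 1/√m.
λ_e/λ_n = √(m_n/m_e) = √(1.675 × 10⁻²⁷/9.109 × 10⁻³¹) = √(1839) = 42.9.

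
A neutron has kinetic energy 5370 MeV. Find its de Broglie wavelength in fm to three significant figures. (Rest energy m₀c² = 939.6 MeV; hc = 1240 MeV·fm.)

λ = 0.199 fm

Total energy E = KE + m₀c² = 5370 + 939.6 = 6309.6 MeV.
(pc)² = E² − (m₀c²)² = (6309.6)² − (939.6)² = 3.893 × 10⁷ MeV², so pc = 6239 MeV.
λ = hc/(pc) = 1240 MeV·fm / 6239 MeV = 0.199 fm.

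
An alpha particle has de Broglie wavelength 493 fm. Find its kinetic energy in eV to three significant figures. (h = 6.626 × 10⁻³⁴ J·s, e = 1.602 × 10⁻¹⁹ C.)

KE = 848 eV

p = h/λ = 6.626 × 10⁻³⁴ / 4.930 × 10⁻¹³ = 1.344 × 10⁻²¹ kg·m/s.
KE = p²/(2m) = (1.344 × 10⁻²¹)² / (2 × 6.645 × 10⁻²⁷) = 1.359 × 10⁻¹⁶ J = 848 eV.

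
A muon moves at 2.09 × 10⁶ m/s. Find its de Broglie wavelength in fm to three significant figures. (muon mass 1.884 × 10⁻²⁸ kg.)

λ = 1680 fm

p = mv = 1.884 × 10⁻²⁸ × 2.09 × 10⁶ = 3.938 × 10⁻²² kg·m/s.
λ = h/p = 6.626 × 10⁻³⁴ / 3.938 × 10⁻²² = 1.68 × 10⁻¹² m = 1680 fm.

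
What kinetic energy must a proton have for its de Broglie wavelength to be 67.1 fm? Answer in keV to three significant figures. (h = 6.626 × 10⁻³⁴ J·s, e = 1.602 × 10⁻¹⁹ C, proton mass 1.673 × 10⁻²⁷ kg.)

p = h/λ = 6.626 × 10⁻³⁴ / 6.710 × 10⁻¹⁴ = 9.875 × 10⁻²¹ kg·m/s.
KE = p²/(2m) = (9.875 × 10⁻²¹)² / (2 × 1.673 × 10⁻²⁷) = 2.914 × 10⁻¹⁴ J = 182 keV.

KE = 182 keV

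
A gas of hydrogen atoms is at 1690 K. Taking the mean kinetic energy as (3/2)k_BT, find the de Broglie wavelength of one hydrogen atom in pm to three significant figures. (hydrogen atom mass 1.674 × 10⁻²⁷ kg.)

λ = 61.2 pm

KE = (3/2)k_BT = 1.5 × 1.381 × 10⁻²³ × 1690 = 3.501 × 10⁻²⁰ J.
p = √(2mKE) = √(2 × 1.674 × 10⁻²⁷ × 3.501 × 10⁻²⁰) = 1.083 × 10⁻²³ kg·m/s.
λ = h/p = 6.12 × 10⁻¹¹ m = 61.2 pm.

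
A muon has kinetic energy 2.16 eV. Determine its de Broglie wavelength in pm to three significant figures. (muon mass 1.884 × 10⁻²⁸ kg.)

KE = 2.16 eV = 3.460 × 10⁻¹⁹ J.
p = √(2mKE) = √(2 × 1.884 × 10⁻²⁸ × 3.460 × 10⁻¹⁹) = 1.142 × 10⁻²³ kg·m/s.
λ = h/p = 6.626 × 10⁻³⁴ / 1.142 × 10⁻²³ = 5.80 × 10⁻¹¹ m = 58.0 pm.

λ = 58.0 pm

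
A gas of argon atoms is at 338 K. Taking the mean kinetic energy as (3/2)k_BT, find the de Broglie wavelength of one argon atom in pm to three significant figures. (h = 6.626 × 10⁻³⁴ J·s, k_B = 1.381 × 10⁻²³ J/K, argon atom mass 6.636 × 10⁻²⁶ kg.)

KE = (3/2)k_BT = 1.5 × 1.381 × 10⁻²³ × 338 = 7.002 × 10⁻²¹ J.
p = √(2mKE) = √(2 × 6.636 × 10⁻²⁶ × 7.002 × 10⁻²¹) = 3.048 × 10⁻²³ kg·m/s.
λ = h/p = 2.17 × 10⁻¹¹ m = 21.7 pm.

λ = 21.7 pm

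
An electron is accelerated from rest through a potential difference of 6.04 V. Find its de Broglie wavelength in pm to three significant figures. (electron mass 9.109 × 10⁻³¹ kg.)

KE = eV = 1.602 × 10⁻¹⁹ × 6.040 = 9.676 × 10⁻¹⁹ J.
p = √(2mKE) = √(2 × 9.109 × 10⁻³¹ × 9.676 × 10⁻¹⁹) = 1.328 × 10⁻²⁴ kg·m/s.
λ = h/p = 6.626 × 10⁻³⁴ / 1.328 × 10⁻²⁴ = 4.99 × 10⁻¹⁰ m = 499 pm.

λ = 499 pm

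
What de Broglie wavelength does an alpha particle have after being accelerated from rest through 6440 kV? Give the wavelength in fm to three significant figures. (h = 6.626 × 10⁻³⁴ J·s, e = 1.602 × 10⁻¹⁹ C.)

λ = 4.00 fm

KE = 2eV = 2 × 1.602 × 10⁻¹⁹ × 6.440 × 10⁶ = 2.063 × 10⁻¹² J.
p = √(2mKE) = √(2 × 6.645 × 10⁻²⁷ × 2.063 × 10⁻¹²) = 1.656 × 10⁻¹⁹ kg·m/s.
λ = h/p = 6.626 × 10⁻³⁴ / 1.656 × 10⁻¹⁹ = 4.00 × 10⁻¹⁵ m = 4.00 fm.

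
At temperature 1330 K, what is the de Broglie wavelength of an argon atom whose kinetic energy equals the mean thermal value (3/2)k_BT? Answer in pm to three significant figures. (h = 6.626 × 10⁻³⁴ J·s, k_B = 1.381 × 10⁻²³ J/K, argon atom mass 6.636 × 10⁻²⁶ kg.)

KE = (3/2)k_BT = 1.5 × 1.381 × 10⁻²³ × 1330 = 2.755 × 10⁻²⁰ J.
p = √(2mKE) = √(2 × 6.636 × 10⁻²⁶ × 2.755 × 10⁻²⁰) = 6.047 × 10⁻²³ kg·m/s.
λ = h/p = 1.10 × 10⁻¹¹ m = 11.0 pm.

λ = 11.0 pm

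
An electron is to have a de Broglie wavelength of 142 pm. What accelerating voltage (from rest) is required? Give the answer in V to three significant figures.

V = 74.6 V

p = h/λ = 6.626 × 10⁻³⁴ / 1.420 × 10⁻¹⁰ = 4.666 × 10⁻²⁴ kg·m/s.
KE = p²/(2m) = 1.195 × 10⁻¹⁷ J.
V = KE/e = 1.195 × 10⁻¹⁷ / (1.602 × 10⁻¹⁹) = 74.6 V.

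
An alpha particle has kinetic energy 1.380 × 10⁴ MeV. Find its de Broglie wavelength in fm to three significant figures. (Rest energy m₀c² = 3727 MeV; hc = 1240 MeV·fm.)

Total energy E = KE + m₀c² = 1.380 × 10⁴ + 3727 = 17527 MeV.
(pc)² = E² − (m₀c²)² = (17527)² − (3727)² = 2.933 × 10⁸ MeV², so pc = 1.713 × 10⁴ MeV.
λ = hc/(pc) = 1240 MeV·fm / 1.713 × 10⁴ MeV = 0.0724 fm.

λ = 0.0724 fm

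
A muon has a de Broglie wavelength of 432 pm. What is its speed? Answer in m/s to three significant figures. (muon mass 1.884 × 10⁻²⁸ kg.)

p = h/λ = 6.626 × 10⁻³⁴ / 4.320 × 10⁻¹⁰ = 1.534 × 10⁻²⁴ kg·m/s.
v = p/m = 1.534 × 10⁻²⁴ / 1.884 × 10⁻²⁸ = 8.14 × 10³ m/s = 8140 m/s.

v = 8140 m/s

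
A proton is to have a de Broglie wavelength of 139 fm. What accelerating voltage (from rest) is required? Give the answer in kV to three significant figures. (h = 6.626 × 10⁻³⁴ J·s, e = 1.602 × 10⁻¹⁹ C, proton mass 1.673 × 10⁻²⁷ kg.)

p = h/λ = 6.626 × 10⁻³⁴ / 1.390 × 10⁻¹³ = 4.767 × 10⁻²¹ kg·m/s.
KE = p²/(2m) = 6.791 × 10⁻¹⁵ J.
V = KE/e = 6.791 × 10⁻¹⁵ / (1.602 × 10⁻¹⁹) = 42.4 kV.

V = 42.4 kV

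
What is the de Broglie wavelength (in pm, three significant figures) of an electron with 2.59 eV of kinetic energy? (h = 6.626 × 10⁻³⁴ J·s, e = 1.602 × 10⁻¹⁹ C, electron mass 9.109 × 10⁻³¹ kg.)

KE = 2.59 eV = 4.149 × 10⁻¹⁹ J.
p = √(2mKE) = √(2 × 9.109 × 10⁻³¹ × 4.149 × 10⁻¹⁹) = 8.694 × 10⁻²⁵ kg·m/s.
λ = h/p = 6.626 × 10⁻³⁴ / 8.694 × 10⁻²⁵ = 7.62 × 10⁻¹⁰ m = 762 pm.

λ = 762 pm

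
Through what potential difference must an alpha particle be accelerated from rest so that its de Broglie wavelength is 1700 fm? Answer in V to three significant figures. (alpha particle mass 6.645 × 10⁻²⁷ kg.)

V = 35.7 V

p = h/λ = 6.626 × 10⁻³⁴ / 1.700 × 10⁻¹² = 3.898 × 10⁻²² kg·m/s.
KE = p²/(2m) = 1.143 × 10⁻¹⁷ J.
V = KE/2e = 1.143 × 10⁻¹⁷ / (2 × 1.602 × 10⁻¹⁹) = 35.7 V.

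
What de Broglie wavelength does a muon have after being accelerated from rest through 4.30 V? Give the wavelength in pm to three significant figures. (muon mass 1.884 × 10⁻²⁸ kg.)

λ = 41.1 pm

KE = eV = 1.602 × 10⁻¹⁹ × 4.300 = 6.889 × 10⁻¹⁹ J.
p = √(2mKE) = √(2 × 1.884 × 10⁻²⁸ × 6.889 × 10⁻¹⁹) = 1.611 × 10⁻²³ kg·m/s.
λ = h/p = 6.626 × 10⁻³⁴ / 1.611 × 10⁻²³ = 4.11 × 10⁻¹¹ m = 41.1 pm.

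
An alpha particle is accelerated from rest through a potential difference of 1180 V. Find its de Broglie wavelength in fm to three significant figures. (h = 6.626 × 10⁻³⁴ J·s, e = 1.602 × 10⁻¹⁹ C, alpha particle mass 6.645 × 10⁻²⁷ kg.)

λ = 296 fm

KE = 2eV = 2 × 1.602 × 10⁻¹⁹ × 1180 = 3.781 × 10⁻¹⁶ J.
p = √(2mKE) = √(2 × 6.645 × 10⁻²⁷ × 3.781 × 10⁻¹⁶) = 2.242 × 10⁻²¹ kg·m/s.
λ = h/p = 6.626 × 10⁻³⁴ / 2.242 × 10⁻²¹ = 2.96 × 10⁻¹³ m = 296 fm.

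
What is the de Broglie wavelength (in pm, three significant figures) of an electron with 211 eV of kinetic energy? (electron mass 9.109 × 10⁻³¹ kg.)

λ = 84.4 pm

KE = 211 eV = 3.380 × 10⁻¹⁷ J.
p = √(2mKE) = √(2 × 9.109 × 10⁻³¹ × 3.380 × 10⁻¹⁷) = 7.847 × 10⁻²⁴ kg·m/s.
λ = h/p = 6.626 × 10⁻³⁴ / 7.847 × 10⁻²⁴ = 8.44 × 10⁻¹¹ m = 84.4 pm.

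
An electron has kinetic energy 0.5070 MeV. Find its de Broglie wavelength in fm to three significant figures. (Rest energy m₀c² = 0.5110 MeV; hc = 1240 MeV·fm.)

λ = 1410 fm

Total energy E = KE + m₀c² = 0.5070 + 0.5110 = 1.0180 MeV.
(pc)² = E² − (m₀c²)² = (1.0180)² − (0.5110)² = 0.7752 MeV², so pc = 0.8805 MeV.
λ = hc/(pc) = 1240 MeV·fm / 0.8805 MeV = 1410 fm.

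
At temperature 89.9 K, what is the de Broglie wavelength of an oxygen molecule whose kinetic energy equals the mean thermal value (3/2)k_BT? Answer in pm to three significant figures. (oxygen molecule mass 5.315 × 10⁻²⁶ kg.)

λ = 47.1 pm

KE = (3/2)k_BT = 1.5 × 1.381 × 10⁻²³ × 89.9 = 1.862 × 10⁻²¹ J.
p = √(2mKE) = √(2 × 5.315 × 10⁻²⁶ × 1.862 × 10⁻²¹) = 1.407 × 10⁻²³ kg·m/s.
λ = h/p = 4.71 × 10⁻¹¹ m = 47.1 pm.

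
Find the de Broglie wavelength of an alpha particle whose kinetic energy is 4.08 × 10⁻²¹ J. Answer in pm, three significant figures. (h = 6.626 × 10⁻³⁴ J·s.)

λ = 90.0 pm

p = √(2mKE) = √(2 × 6.645 × 10⁻²⁷ × 4.080 × 10⁻²¹) = 7.364 × 10⁻²⁴ kg·m/s.
λ = h/p = 6.626 × 10⁻³⁴ / 7.364 × 10⁻²⁴ = 9.00 × 10⁻¹¹ m = 90.0 pm.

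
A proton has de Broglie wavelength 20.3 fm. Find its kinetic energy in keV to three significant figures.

KE = 1990 keV

p = h/λ = 6.626 × 10⁻³⁴ / 2.030 × 10⁻¹⁴ = 3.264 × 10⁻²⁰ kg·m/s.
KE = p²/(2m) = (3.264 × 10⁻²⁰)² / (2 × 1.673 × 10⁻²⁷) = 3.184 × 10⁻¹³ J = 1990 keV.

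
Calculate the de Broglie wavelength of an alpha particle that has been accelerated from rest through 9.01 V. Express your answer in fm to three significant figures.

KE = 2eV = 2 × 1.602 × 10⁻¹⁹ × 9.010 = 2.887 × 10⁻¹⁸ J.
p = √(2mKE) = √(2 × 6.645 × 10⁻²⁷ × 2.887 × 10⁻¹⁸) = 1.959 × 10⁻²² kg·m/s.
λ = h/p = 6.626 × 10⁻³⁴ / 1.959 × 10⁻²² = 3.38 × 10⁻¹² m = 3380 fm.

λ = 3380 fm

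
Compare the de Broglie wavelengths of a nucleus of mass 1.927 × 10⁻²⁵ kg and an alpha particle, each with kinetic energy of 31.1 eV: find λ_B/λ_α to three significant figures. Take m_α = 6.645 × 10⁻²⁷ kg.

λ_B/λ_α = 0.186

At fixed KE, p = √(2mKE) so λ = h/p ∝ 1/√m.
λ_B/λ_α = √(m_α/m_B) = √(6.645 × 10⁻²⁷/1.927 × 10⁻²⁵) = √(0.03448) = 0.186.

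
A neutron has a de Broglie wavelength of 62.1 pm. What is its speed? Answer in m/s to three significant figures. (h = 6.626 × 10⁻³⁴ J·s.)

p = h/λ = 6.626 × 10⁻³⁴ / 6.210 × 10⁻¹¹ = 1.067 × 10⁻²³ kg·m/s.
v = p/m = 1.067 × 10⁻²³ / 1.675 × 10⁻²⁷ = 6.37 × 10³ m/s = 6370 m/s.

v = 6370 m/s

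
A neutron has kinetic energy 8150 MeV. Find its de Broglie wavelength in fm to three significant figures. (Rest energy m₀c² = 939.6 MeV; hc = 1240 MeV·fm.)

Total energy E = KE + m₀c² = 8150 + 939.6 = 9089.6 MeV.
(pc)² = E² − (m₀c²)² = (9089.6)² − (939.6)² = 8.174 × 10⁷ MeV², so pc = 9041 MeV.
λ = hc/(pc) = 1240 MeV·fm / 9041 MeV = 0.137 fm.

λ = 0.137 fm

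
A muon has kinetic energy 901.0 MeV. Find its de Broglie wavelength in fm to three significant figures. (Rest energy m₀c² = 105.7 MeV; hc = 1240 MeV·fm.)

λ = 1.24 fm

Total energy E = KE + m₀c² = 901.0 + 105.7 = 1006.7 MeV.
(pc)² = E² − (m₀c²)² = (1006.7)² − (105.7)² = 1.002 × 10⁶ MeV², so pc = 1001 MeV.
λ = hc/(pc) = 1240 MeV·fm / 1001 MeV = 1.24 fm.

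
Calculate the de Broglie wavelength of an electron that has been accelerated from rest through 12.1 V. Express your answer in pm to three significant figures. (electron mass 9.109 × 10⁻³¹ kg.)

KE = eV = 1.602 × 10⁻¹⁹ × 12.10 = 1.938 × 10⁻¹⁸ J.
p = √(2mKE) = √(2 × 9.109 × 10⁻³¹ × 1.938 × 10⁻¹⁸) = 1.879 × 10⁻²⁴ kg·m/s.
λ = h/p = 6.626 × 10⁻³⁴ / 1.879 × 10⁻²⁴ = 3.53 × 10⁻¹⁰ m = 353 pm.

λ = 353 pm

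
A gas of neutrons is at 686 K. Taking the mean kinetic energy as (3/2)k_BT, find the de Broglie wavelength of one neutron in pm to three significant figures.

λ = 96.0 pm

KE = (3/2)k_BT = 1.5 × 1.381 × 10⁻²³ × 686 = 1.421 × 10⁻²⁰ J.
p = √(2mKE) = √(2 × 1.675 × 10⁻²⁷ × 1.421 × 10⁻²⁰) = 6.900 × 10⁻²⁴ kg·m/s.
λ = h/p = 9.60 × 10⁻¹¹ m = 96.0 pm.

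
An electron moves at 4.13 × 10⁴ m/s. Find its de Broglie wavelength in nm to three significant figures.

p = mv = 9.109 × 10⁻³¹ × 4.13 × 10⁴ = 3.762 × 10⁻²⁶ kg·m/s.
λ = h/p = 6.626 × 10⁻³⁴ / 3.762 × 10⁻²⁶ = 1.76 × 10⁻⁸ m = 17.6 nm.

λ = 17.6 nm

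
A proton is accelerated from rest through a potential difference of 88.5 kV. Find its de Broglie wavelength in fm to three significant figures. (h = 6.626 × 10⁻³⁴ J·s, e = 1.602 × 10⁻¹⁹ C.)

KE = eV = 1.602 × 10⁻¹⁹ × 8.850 × 10⁴ = 1.418 × 10⁻¹⁴ J.
p = √(2mKE) = √(2 × 1.673 × 10⁻²⁷ × 1.418 × 10⁻¹⁴) = 6.888 × 10⁻²¹ kg·m/s.
λ = h/p = 6.626 × 10⁻³⁴ / 6.888 × 10⁻²¹ = 9.62 × 10⁻¹⁴ m = 96.2 fm.

λ = 96.2 fm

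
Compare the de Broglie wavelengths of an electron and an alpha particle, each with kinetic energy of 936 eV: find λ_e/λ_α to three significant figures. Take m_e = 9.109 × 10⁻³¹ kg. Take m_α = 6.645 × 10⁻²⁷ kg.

λ_e/λ_α = 85.4

At fixed KE, p = √(2mKE) so λ = h/p ∝ 1/√m.
λ_e/λ_α = √(m_α/m_e) = √(6.645 × 10⁻²⁷/9.109 × 10⁻³¹) = √(7295) = 85.4.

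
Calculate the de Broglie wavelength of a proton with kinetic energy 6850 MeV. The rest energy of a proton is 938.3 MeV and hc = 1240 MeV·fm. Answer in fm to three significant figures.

Total energy E = KE + m₀c² = 6850 + 938.3 = 7788.3 MeV.
(pc)² = E² − (m₀c²)² = (7788.3)² − (938.3)² = 5.978 × 10⁷ MeV², so pc = 7732 MeV.
λ = hc/(pc) = 1240 MeV·fm / 7732 MeV = 0.160 fm.

λ = 0.160 fm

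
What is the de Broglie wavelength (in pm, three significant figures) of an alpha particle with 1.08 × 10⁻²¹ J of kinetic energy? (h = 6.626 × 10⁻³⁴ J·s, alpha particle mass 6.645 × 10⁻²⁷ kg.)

λ = 175 pm

p = √(2mKE) = √(2 × 6.645 × 10⁻²⁷ × 1.080 × 10⁻²¹) = 3.789 × 10⁻²⁴ kg·m/s.
λ = h/p = 6.626 × 10⁻³⁴ / 3.789 × 10⁻²⁴ = 1.75 × 10⁻¹⁰ m = 175 pm.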